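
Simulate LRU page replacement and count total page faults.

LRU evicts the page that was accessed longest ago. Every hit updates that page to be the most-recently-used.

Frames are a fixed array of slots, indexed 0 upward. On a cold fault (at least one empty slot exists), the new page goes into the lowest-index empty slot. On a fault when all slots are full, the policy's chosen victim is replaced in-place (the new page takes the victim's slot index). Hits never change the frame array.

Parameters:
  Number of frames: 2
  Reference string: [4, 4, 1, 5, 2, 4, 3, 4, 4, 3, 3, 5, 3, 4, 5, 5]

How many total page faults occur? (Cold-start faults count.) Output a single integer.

Answer: 9

Derivation:
Step 0: ref 4 → FAULT, frames=[4,-]
Step 1: ref 4 → HIT, frames=[4,-]
Step 2: ref 1 → FAULT, frames=[4,1]
Step 3: ref 5 → FAULT (evict 4), frames=[5,1]
Step 4: ref 2 → FAULT (evict 1), frames=[5,2]
Step 5: ref 4 → FAULT (evict 5), frames=[4,2]
Step 6: ref 3 → FAULT (evict 2), frames=[4,3]
Step 7: ref 4 → HIT, frames=[4,3]
Step 8: ref 4 → HIT, frames=[4,3]
Step 9: ref 3 → HIT, frames=[4,3]
Step 10: ref 3 → HIT, frames=[4,3]
Step 11: ref 5 → FAULT (evict 4), frames=[5,3]
Step 12: ref 3 → HIT, frames=[5,3]
Step 13: ref 4 → FAULT (evict 5), frames=[4,3]
Step 14: ref 5 → FAULT (evict 3), frames=[4,5]
Step 15: ref 5 → HIT, frames=[4,5]
Total faults: 9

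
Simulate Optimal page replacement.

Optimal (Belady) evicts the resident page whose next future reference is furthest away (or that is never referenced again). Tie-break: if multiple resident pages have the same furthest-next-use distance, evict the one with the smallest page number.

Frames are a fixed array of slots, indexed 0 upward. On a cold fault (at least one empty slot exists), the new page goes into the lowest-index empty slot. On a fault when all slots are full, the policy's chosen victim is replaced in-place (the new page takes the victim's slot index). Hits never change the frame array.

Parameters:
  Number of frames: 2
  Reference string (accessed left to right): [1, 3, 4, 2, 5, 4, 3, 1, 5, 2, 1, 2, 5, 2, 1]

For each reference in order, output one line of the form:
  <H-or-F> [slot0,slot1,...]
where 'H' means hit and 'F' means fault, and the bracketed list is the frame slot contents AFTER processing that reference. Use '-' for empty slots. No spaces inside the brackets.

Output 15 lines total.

F [1,-]
F [1,3]
F [4,3]
F [4,2]
F [4,5]
H [4,5]
F [3,5]
F [1,5]
H [1,5]
F [1,2]
H [1,2]
H [1,2]
F [5,2]
H [5,2]
F [5,1]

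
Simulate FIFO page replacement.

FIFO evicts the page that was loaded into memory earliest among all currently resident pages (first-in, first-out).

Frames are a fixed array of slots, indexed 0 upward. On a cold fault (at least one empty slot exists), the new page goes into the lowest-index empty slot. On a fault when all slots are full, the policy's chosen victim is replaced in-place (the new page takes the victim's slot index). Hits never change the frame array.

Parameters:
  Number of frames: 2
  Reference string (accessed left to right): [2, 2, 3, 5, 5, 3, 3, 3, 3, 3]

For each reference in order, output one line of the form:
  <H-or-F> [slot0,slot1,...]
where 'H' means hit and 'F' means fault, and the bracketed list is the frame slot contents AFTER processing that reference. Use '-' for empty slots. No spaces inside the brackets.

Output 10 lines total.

F [2,-]
H [2,-]
F [2,3]
F [5,3]
H [5,3]
H [5,3]
H [5,3]
H [5,3]
H [5,3]
H [5,3]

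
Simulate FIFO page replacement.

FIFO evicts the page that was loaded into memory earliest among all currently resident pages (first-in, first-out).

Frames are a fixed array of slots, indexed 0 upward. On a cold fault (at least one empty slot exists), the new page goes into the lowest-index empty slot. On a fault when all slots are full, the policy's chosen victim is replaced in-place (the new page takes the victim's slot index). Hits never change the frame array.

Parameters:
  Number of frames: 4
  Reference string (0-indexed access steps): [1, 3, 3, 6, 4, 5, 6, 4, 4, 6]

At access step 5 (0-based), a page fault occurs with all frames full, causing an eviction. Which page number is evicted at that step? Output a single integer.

Answer: 1

Derivation:
Step 0: ref 1 -> FAULT, frames=[1,-,-,-]
Step 1: ref 3 -> FAULT, frames=[1,3,-,-]
Step 2: ref 3 -> HIT, frames=[1,3,-,-]
Step 3: ref 6 -> FAULT, frames=[1,3,6,-]
Step 4: ref 4 -> FAULT, frames=[1,3,6,4]
Step 5: ref 5 -> FAULT, evict 1, frames=[5,3,6,4]
At step 5: evicted page 1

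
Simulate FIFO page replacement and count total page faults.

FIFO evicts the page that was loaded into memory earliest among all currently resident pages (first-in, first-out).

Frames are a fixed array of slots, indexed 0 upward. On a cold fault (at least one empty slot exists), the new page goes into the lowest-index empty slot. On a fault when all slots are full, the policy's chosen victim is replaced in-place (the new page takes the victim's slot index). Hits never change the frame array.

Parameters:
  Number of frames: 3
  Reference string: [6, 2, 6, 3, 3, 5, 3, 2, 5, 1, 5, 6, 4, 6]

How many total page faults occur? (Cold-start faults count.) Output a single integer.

Answer: 7

Derivation:
Step 0: ref 6 → FAULT, frames=[6,-,-]
Step 1: ref 2 → FAULT, frames=[6,2,-]
Step 2: ref 6 → HIT, frames=[6,2,-]
Step 3: ref 3 → FAULT, frames=[6,2,3]
Step 4: ref 3 → HIT, frames=[6,2,3]
Step 5: ref 5 → FAULT (evict 6), frames=[5,2,3]
Step 6: ref 3 → HIT, frames=[5,2,3]
Step 7: ref 2 → HIT, frames=[5,2,3]
Step 8: ref 5 → HIT, frames=[5,2,3]
Step 9: ref 1 → FAULT (evict 2), frames=[5,1,3]
Step 10: ref 5 → HIT, frames=[5,1,3]
Step 11: ref 6 → FAULT (evict 3), frames=[5,1,6]
Step 12: ref 4 → FAULT (evict 5), frames=[4,1,6]
Step 13: ref 6 → HIT, frames=[4,1,6]
Total faults: 7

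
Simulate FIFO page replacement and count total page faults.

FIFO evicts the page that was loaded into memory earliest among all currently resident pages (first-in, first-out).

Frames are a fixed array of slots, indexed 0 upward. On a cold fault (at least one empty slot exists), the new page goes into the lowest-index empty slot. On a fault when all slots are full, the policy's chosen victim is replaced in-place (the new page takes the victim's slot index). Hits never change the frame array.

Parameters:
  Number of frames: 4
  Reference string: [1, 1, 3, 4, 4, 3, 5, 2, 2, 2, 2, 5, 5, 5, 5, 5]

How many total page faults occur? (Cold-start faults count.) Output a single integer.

Answer: 5

Derivation:
Step 0: ref 1 → FAULT, frames=[1,-,-,-]
Step 1: ref 1 → HIT, frames=[1,-,-,-]
Step 2: ref 3 → FAULT, frames=[1,3,-,-]
Step 3: ref 4 → FAULT, frames=[1,3,4,-]
Step 4: ref 4 → HIT, frames=[1,3,4,-]
Step 5: ref 3 → HIT, frames=[1,3,4,-]
Step 6: ref 5 → FAULT, frames=[1,3,4,5]
Step 7: ref 2 → FAULT (evict 1), frames=[2,3,4,5]
Step 8: ref 2 → HIT, frames=[2,3,4,5]
Step 9: ref 2 → HIT, frames=[2,3,4,5]
Step 10: ref 2 → HIT, frames=[2,3,4,5]
Step 11: ref 5 → HIT, frames=[2,3,4,5]
Step 12: ref 5 → HIT, frames=[2,3,4,5]
Step 13: ref 5 → HIT, frames=[2,3,4,5]
Step 14: ref 5 → HIT, frames=[2,3,4,5]
Step 15: ref 5 → HIT, frames=[2,3,4,5]
Total faults: 5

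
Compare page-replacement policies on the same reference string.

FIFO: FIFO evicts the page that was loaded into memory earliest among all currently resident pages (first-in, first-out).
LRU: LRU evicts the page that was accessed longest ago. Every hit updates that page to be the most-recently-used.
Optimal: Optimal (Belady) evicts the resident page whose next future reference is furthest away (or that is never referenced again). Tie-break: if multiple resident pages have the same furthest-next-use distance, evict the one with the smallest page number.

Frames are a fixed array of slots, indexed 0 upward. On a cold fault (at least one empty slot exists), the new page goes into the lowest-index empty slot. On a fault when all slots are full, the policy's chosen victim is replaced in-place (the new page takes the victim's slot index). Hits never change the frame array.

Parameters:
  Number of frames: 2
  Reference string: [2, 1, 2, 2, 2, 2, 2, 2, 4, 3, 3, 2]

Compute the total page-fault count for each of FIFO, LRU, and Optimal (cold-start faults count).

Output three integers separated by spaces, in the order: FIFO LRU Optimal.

Answer: 5 5 4

Derivation:
--- FIFO ---
  step 0: ref 2 -> FAULT, frames=[2,-] (faults so far: 1)
  step 1: ref 1 -> FAULT, frames=[2,1] (faults so far: 2)
  step 2: ref 2 -> HIT, frames=[2,1] (faults so far: 2)
  step 3: ref 2 -> HIT, frames=[2,1] (faults so far: 2)
  step 4: ref 2 -> HIT, frames=[2,1] (faults so far: 2)
  step 5: ref 2 -> HIT, frames=[2,1] (faults so far: 2)
  step 6: ref 2 -> HIT, frames=[2,1] (faults so far: 2)
  step 7: ref 2 -> HIT, frames=[2,1] (faults so far: 2)
  step 8: ref 4 -> FAULT, evict 2, frames=[4,1] (faults so far: 3)
  step 9: ref 3 -> FAULT, evict 1, frames=[4,3] (faults so far: 4)
  step 10: ref 3 -> HIT, frames=[4,3] (faults so far: 4)
  step 11: ref 2 -> FAULT, evict 4, frames=[2,3] (faults so far: 5)
  FIFO total faults: 5
--- LRU ---
  step 0: ref 2 -> FAULT, frames=[2,-] (faults so far: 1)
  step 1: ref 1 -> FAULT, frames=[2,1] (faults so far: 2)
  step 2: ref 2 -> HIT, frames=[2,1] (faults so far: 2)
  step 3: ref 2 -> HIT, frames=[2,1] (faults so far: 2)
  step 4: ref 2 -> HIT, frames=[2,1] (faults so far: 2)
  step 5: ref 2 -> HIT, frames=[2,1] (faults so far: 2)
  step 6: ref 2 -> HIT, frames=[2,1] (faults so far: 2)
  step 7: ref 2 -> HIT, frames=[2,1] (faults so far: 2)
  step 8: ref 4 -> FAULT, evict 1, frames=[2,4] (faults so far: 3)
  step 9: ref 3 -> FAULT, evict 2, frames=[3,4] (faults so far: 4)
  step 10: ref 3 -> HIT, frames=[3,4] (faults so far: 4)
  step 11: ref 2 -> FAULT, evict 4, frames=[3,2] (faults so far: 5)
  LRU total faults: 5
--- Optimal ---
  step 0: ref 2 -> FAULT, frames=[2,-] (faults so far: 1)
  step 1: ref 1 -> FAULT, frames=[2,1] (faults so far: 2)
  step 2: ref 2 -> HIT, frames=[2,1] (faults so far: 2)
  step 3: ref 2 -> HIT, frames=[2,1] (faults so far: 2)
  step 4: ref 2 -> HIT, frames=[2,1] (faults so far: 2)
  step 5: ref 2 -> HIT, frames=[2,1] (faults so far: 2)
  step 6: ref 2 -> HIT, frames=[2,1] (faults so far: 2)
  step 7: ref 2 -> HIT, frames=[2,1] (faults so far: 2)
  step 8: ref 4 -> FAULT, evict 1, frames=[2,4] (faults so far: 3)
  step 9: ref 3 -> FAULT, evict 4, frames=[2,3] (faults so far: 4)
  step 10: ref 3 -> HIT, frames=[2,3] (faults so far: 4)
  step 11: ref 2 -> HIT, frames=[2,3] (faults so far: 4)
  Optimal total faults: 4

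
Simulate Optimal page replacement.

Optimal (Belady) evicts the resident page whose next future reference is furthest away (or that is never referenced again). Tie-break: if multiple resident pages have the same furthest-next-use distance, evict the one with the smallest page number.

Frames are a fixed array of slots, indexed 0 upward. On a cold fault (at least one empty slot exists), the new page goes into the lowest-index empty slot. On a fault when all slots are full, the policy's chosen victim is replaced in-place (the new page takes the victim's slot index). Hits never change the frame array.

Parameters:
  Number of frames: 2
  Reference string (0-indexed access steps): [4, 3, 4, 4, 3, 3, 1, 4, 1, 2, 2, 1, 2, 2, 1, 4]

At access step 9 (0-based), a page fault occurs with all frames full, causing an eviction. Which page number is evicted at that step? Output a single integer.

Answer: 4

Derivation:
Step 0: ref 4 -> FAULT, frames=[4,-]
Step 1: ref 3 -> FAULT, frames=[4,3]
Step 2: ref 4 -> HIT, frames=[4,3]
Step 3: ref 4 -> HIT, frames=[4,3]
Step 4: ref 3 -> HIT, frames=[4,3]
Step 5: ref 3 -> HIT, frames=[4,3]
Step 6: ref 1 -> FAULT, evict 3, frames=[4,1]
Step 7: ref 4 -> HIT, frames=[4,1]
Step 8: ref 1 -> HIT, frames=[4,1]
Step 9: ref 2 -> FAULT, evict 4, frames=[2,1]
At step 9: evicted page 4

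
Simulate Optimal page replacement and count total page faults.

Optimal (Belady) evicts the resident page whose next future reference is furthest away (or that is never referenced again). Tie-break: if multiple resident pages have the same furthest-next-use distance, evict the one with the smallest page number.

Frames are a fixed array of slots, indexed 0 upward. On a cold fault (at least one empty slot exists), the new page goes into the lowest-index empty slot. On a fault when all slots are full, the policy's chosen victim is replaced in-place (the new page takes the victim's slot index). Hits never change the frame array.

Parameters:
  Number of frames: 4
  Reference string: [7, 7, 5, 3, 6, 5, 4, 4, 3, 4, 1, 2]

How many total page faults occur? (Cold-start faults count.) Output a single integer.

Step 0: ref 7 → FAULT, frames=[7,-,-,-]
Step 1: ref 7 → HIT, frames=[7,-,-,-]
Step 2: ref 5 → FAULT, frames=[7,5,-,-]
Step 3: ref 3 → FAULT, frames=[7,5,3,-]
Step 4: ref 6 → FAULT, frames=[7,5,3,6]
Step 5: ref 5 → HIT, frames=[7,5,3,6]
Step 6: ref 4 → FAULT (evict 5), frames=[7,4,3,6]
Step 7: ref 4 → HIT, frames=[7,4,3,6]
Step 8: ref 3 → HIT, frames=[7,4,3,6]
Step 9: ref 4 → HIT, frames=[7,4,3,6]
Step 10: ref 1 → FAULT (evict 3), frames=[7,4,1,6]
Step 11: ref 2 → FAULT (evict 1), frames=[7,4,2,6]
Total faults: 7

Answer: 7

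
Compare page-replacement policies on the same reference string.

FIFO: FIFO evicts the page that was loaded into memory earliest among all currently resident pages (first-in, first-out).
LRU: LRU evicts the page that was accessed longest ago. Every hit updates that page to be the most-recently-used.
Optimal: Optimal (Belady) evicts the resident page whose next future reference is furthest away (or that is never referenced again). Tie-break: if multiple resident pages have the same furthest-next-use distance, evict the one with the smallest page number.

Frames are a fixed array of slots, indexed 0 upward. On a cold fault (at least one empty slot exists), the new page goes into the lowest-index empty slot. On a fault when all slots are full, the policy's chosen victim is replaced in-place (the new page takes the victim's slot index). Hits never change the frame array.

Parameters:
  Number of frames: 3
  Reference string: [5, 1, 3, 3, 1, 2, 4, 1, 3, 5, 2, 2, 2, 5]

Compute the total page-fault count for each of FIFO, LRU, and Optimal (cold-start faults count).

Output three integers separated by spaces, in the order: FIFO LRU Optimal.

Answer: 9 8 7

Derivation:
--- FIFO ---
  step 0: ref 5 -> FAULT, frames=[5,-,-] (faults so far: 1)
  step 1: ref 1 -> FAULT, frames=[5,1,-] (faults so far: 2)
  step 2: ref 3 -> FAULT, frames=[5,1,3] (faults so far: 3)
  step 3: ref 3 -> HIT, frames=[5,1,3] (faults so far: 3)
  step 4: ref 1 -> HIT, frames=[5,1,3] (faults so far: 3)
  step 5: ref 2 -> FAULT, evict 5, frames=[2,1,3] (faults so far: 4)
  step 6: ref 4 -> FAULT, evict 1, frames=[2,4,3] (faults so far: 5)
  step 7: ref 1 -> FAULT, evict 3, frames=[2,4,1] (faults so far: 6)
  step 8: ref 3 -> FAULT, evict 2, frames=[3,4,1] (faults so far: 7)
  step 9: ref 5 -> FAULT, evict 4, frames=[3,5,1] (faults so far: 8)
  step 10: ref 2 -> FAULT, evict 1, frames=[3,5,2] (faults so far: 9)
  step 11: ref 2 -> HIT, frames=[3,5,2] (faults so far: 9)
  step 12: ref 2 -> HIT, frames=[3,5,2] (faults so far: 9)
  step 13: ref 5 -> HIT, frames=[3,5,2] (faults so far: 9)
  FIFO total faults: 9
--- LRU ---
  step 0: ref 5 -> FAULT, frames=[5,-,-] (faults so far: 1)
  step 1: ref 1 -> FAULT, frames=[5,1,-] (faults so far: 2)
  step 2: ref 3 -> FAULT, frames=[5,1,3] (faults so far: 3)
  step 3: ref 3 -> HIT, frames=[5,1,3] (faults so far: 3)
  step 4: ref 1 -> HIT, frames=[5,1,3] (faults so far: 3)
  step 5: ref 2 -> FAULT, evict 5, frames=[2,1,3] (faults so far: 4)
  step 6: ref 4 -> FAULT, evict 3, frames=[2,1,4] (faults so far: 5)
  step 7: ref 1 -> HIT, frames=[2,1,4] (faults so far: 5)
  step 8: ref 3 -> FAULT, evict 2, frames=[3,1,4] (faults so far: 6)
  step 9: ref 5 -> FAULT, evict 4, frames=[3,1,5] (faults so far: 7)
  step 10: ref 2 -> FAULT, evict 1, frames=[3,2,5] (faults so far: 8)
  step 11: ref 2 -> HIT, frames=[3,2,5] (faults so far: 8)
  step 12: ref 2 -> HIT, frames=[3,2,5] (faults so far: 8)
  step 13: ref 5 -> HIT, frames=[3,2,5] (faults so far: 8)
  LRU total faults: 8
--- Optimal ---
  step 0: ref 5 -> FAULT, frames=[5,-,-] (faults so far: 1)
  step 1: ref 1 -> FAULT, frames=[5,1,-] (faults so far: 2)
  step 2: ref 3 -> FAULT, frames=[5,1,3] (faults so far: 3)
  step 3: ref 3 -> HIT, frames=[5,1,3] (faults so far: 3)
  step 4: ref 1 -> HIT, frames=[5,1,3] (faults so far: 3)
  step 5: ref 2 -> FAULT, evict 5, frames=[2,1,3] (faults so far: 4)
  step 6: ref 4 -> FAULT, evict 2, frames=[4,1,3] (faults so far: 5)
  step 7: ref 1 -> HIT, frames=[4,1,3] (faults so far: 5)
  step 8: ref 3 -> HIT, frames=[4,1,3] (faults so far: 5)
  step 9: ref 5 -> FAULT, evict 1, frames=[4,5,3] (faults so far: 6)
  step 10: ref 2 -> FAULT, evict 3, frames=[4,5,2] (faults so far: 7)
  step 11: ref 2 -> HIT, frames=[4,5,2] (faults so far: 7)
  step 12: ref 2 -> HIT, frames=[4,5,2] (faults so far: 7)
  step 13: ref 5 -> HIT, frames=[4,5,2] (faults so far: 7)
  Optimal total faults: 7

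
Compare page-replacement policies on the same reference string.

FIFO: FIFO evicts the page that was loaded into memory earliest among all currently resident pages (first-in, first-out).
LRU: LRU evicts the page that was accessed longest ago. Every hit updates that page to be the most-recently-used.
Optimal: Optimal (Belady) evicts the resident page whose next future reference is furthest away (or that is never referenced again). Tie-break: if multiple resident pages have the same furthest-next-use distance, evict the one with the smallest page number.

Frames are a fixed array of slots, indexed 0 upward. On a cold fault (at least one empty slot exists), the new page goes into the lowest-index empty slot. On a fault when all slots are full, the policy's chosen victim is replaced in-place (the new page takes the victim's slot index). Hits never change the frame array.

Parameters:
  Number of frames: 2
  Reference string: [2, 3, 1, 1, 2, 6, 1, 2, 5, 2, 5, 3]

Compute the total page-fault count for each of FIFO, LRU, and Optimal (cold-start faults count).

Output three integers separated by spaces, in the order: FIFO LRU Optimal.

--- FIFO ---
  step 0: ref 2 -> FAULT, frames=[2,-] (faults so far: 1)
  step 1: ref 3 -> FAULT, frames=[2,3] (faults so far: 2)
  step 2: ref 1 -> FAULT, evict 2, frames=[1,3] (faults so far: 3)
  step 3: ref 1 -> HIT, frames=[1,3] (faults so far: 3)
  step 4: ref 2 -> FAULT, evict 3, frames=[1,2] (faults so far: 4)
  step 5: ref 6 -> FAULT, evict 1, frames=[6,2] (faults so far: 5)
  step 6: ref 1 -> FAULT, evict 2, frames=[6,1] (faults so far: 6)
  step 7: ref 2 -> FAULT, evict 6, frames=[2,1] (faults so far: 7)
  step 8: ref 5 -> FAULT, evict 1, frames=[2,5] (faults so far: 8)
  step 9: ref 2 -> HIT, frames=[2,5] (faults so far: 8)
  step 10: ref 5 -> HIT, frames=[2,5] (faults so far: 8)
  step 11: ref 3 -> FAULT, evict 2, frames=[3,5] (faults so far: 9)
  FIFO total faults: 9
--- LRU ---
  step 0: ref 2 -> FAULT, frames=[2,-] (faults so far: 1)
  step 1: ref 3 -> FAULT, frames=[2,3] (faults so far: 2)
  step 2: ref 1 -> FAULT, evict 2, frames=[1,3] (faults so far: 3)
  step 3: ref 1 -> HIT, frames=[1,3] (faults so far: 3)
  step 4: ref 2 -> FAULT, evict 3, frames=[1,2] (faults so far: 4)
  step 5: ref 6 -> FAULT, evict 1, frames=[6,2] (faults so far: 5)
  step 6: ref 1 -> FAULT, evict 2, frames=[6,1] (faults so far: 6)
  step 7: ref 2 -> FAULT, evict 6, frames=[2,1] (faults so far: 7)
  step 8: ref 5 -> FAULT, evict 1, frames=[2,5] (faults so far: 8)
  step 9: ref 2 -> HIT, frames=[2,5] (faults so far: 8)
  step 10: ref 5 -> HIT, frames=[2,5] (faults so far: 8)
  step 11: ref 3 -> FAULT, evict 2, frames=[3,5] (faults so far: 9)
  LRU total faults: 9
--- Optimal ---
  step 0: ref 2 -> FAULT, frames=[2,-] (faults so far: 1)
  step 1: ref 3 -> FAULT, frames=[2,3] (faults so far: 2)
  step 2: ref 1 -> FAULT, evict 3, frames=[2,1] (faults so far: 3)
  step 3: ref 1 -> HIT, frames=[2,1] (faults so far: 3)
  step 4: ref 2 -> HIT, frames=[2,1] (faults so far: 3)
  step 5: ref 6 -> FAULT, evict 2, frames=[6,1] (faults so far: 4)
  step 6: ref 1 -> HIT, frames=[6,1] (faults so far: 4)
  step 7: ref 2 -> FAULT, evict 1, frames=[6,2] (faults so far: 5)
  step 8: ref 5 -> FAULT, evict 6, frames=[5,2] (faults so far: 6)
  step 9: ref 2 -> HIT, frames=[5,2] (faults so far: 6)
  step 10: ref 5 -> HIT, frames=[5,2] (faults so far: 6)
  step 11: ref 3 -> FAULT, evict 2, frames=[5,3] (faults so far: 7)
  Optimal total faults: 7

Answer: 9 9 7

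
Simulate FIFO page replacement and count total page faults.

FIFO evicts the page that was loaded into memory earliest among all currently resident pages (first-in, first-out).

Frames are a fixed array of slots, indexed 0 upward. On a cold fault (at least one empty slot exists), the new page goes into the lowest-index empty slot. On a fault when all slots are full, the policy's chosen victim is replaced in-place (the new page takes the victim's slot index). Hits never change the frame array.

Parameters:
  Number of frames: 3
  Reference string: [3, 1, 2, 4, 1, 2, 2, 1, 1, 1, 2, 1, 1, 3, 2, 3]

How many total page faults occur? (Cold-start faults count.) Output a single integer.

Step 0: ref 3 → FAULT, frames=[3,-,-]
Step 1: ref 1 → FAULT, frames=[3,1,-]
Step 2: ref 2 → FAULT, frames=[3,1,2]
Step 3: ref 4 → FAULT (evict 3), frames=[4,1,2]
Step 4: ref 1 → HIT, frames=[4,1,2]
Step 5: ref 2 → HIT, frames=[4,1,2]
Step 6: ref 2 → HIT, frames=[4,1,2]
Step 7: ref 1 → HIT, frames=[4,1,2]
Step 8: ref 1 → HIT, frames=[4,1,2]
Step 9: ref 1 → HIT, frames=[4,1,2]
Step 10: ref 2 → HIT, frames=[4,1,2]
Step 11: ref 1 → HIT, frames=[4,1,2]
Step 12: ref 1 → HIT, frames=[4,1,2]
Step 13: ref 3 → FAULT (evict 1), frames=[4,3,2]
Step 14: ref 2 → HIT, frames=[4,3,2]
Step 15: ref 3 → HIT, frames=[4,3,2]
Total faults: 5

Answer: 5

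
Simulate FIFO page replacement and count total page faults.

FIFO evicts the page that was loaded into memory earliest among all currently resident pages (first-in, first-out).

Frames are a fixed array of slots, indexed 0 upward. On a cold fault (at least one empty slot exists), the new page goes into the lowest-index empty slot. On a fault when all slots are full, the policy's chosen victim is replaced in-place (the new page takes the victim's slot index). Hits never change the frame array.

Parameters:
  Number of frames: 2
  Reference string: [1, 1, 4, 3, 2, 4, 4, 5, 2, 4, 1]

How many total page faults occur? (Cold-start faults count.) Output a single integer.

Step 0: ref 1 → FAULT, frames=[1,-]
Step 1: ref 1 → HIT, frames=[1,-]
Step 2: ref 4 → FAULT, frames=[1,4]
Step 3: ref 3 → FAULT (evict 1), frames=[3,4]
Step 4: ref 2 → FAULT (evict 4), frames=[3,2]
Step 5: ref 4 → FAULT (evict 3), frames=[4,2]
Step 6: ref 4 → HIT, frames=[4,2]
Step 7: ref 5 → FAULT (evict 2), frames=[4,5]
Step 8: ref 2 → FAULT (evict 4), frames=[2,5]
Step 9: ref 4 → FAULT (evict 5), frames=[2,4]
Step 10: ref 1 → FAULT (evict 2), frames=[1,4]
Total faults: 9

Answer: 9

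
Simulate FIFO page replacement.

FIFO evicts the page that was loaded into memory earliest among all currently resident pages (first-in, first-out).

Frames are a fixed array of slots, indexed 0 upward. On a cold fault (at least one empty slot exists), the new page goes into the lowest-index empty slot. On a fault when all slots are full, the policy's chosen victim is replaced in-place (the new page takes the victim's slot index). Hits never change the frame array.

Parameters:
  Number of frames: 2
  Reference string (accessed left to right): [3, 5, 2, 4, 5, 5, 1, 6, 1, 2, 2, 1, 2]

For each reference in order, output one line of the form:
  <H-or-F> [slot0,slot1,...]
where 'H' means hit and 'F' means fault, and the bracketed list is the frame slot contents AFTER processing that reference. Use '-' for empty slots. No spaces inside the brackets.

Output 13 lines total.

F [3,-]
F [3,5]
F [2,5]
F [2,4]
F [5,4]
H [5,4]
F [5,1]
F [6,1]
H [6,1]
F [6,2]
H [6,2]
F [1,2]
H [1,2]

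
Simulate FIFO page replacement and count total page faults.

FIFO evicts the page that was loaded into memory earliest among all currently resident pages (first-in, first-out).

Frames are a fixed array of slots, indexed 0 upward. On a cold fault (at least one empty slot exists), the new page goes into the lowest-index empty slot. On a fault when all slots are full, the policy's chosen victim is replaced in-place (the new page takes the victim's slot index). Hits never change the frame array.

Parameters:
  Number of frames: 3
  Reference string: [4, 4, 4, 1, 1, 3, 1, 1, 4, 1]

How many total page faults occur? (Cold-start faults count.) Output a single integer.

Step 0: ref 4 → FAULT, frames=[4,-,-]
Step 1: ref 4 → HIT, frames=[4,-,-]
Step 2: ref 4 → HIT, frames=[4,-,-]
Step 3: ref 1 → FAULT, frames=[4,1,-]
Step 4: ref 1 → HIT, frames=[4,1,-]
Step 5: ref 3 → FAULT, frames=[4,1,3]
Step 6: ref 1 → HIT, frames=[4,1,3]
Step 7: ref 1 → HIT, frames=[4,1,3]
Step 8: ref 4 → HIT, frames=[4,1,3]
Step 9: ref 1 → HIT, frames=[4,1,3]
Total faults: 3

Answer: 3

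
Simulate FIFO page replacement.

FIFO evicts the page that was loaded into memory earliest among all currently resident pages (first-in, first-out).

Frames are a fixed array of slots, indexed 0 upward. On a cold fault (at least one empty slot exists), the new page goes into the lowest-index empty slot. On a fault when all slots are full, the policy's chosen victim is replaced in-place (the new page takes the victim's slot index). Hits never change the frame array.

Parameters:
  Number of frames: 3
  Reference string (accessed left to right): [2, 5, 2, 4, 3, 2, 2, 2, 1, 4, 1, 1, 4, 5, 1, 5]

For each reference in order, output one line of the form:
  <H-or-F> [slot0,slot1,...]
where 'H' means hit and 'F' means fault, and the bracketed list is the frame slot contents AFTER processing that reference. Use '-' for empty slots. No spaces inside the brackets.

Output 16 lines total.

F [2,-,-]
F [2,5,-]
H [2,5,-]
F [2,5,4]
F [3,5,4]
F [3,2,4]
H [3,2,4]
H [3,2,4]
F [3,2,1]
F [4,2,1]
H [4,2,1]
H [4,2,1]
H [4,2,1]
F [4,5,1]
H [4,5,1]
H [4,5,1]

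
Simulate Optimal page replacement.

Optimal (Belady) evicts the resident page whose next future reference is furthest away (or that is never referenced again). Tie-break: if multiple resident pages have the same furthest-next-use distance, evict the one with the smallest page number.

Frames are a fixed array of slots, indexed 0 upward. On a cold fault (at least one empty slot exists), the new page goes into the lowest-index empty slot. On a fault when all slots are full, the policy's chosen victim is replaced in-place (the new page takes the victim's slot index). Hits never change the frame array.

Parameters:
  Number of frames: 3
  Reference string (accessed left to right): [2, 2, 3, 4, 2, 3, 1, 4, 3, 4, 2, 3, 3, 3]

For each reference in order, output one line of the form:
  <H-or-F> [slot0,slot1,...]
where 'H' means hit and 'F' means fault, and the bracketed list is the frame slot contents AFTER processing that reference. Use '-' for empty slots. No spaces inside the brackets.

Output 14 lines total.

F [2,-,-]
H [2,-,-]
F [2,3,-]
F [2,3,4]
H [2,3,4]
H [2,3,4]
F [1,3,4]
H [1,3,4]
H [1,3,4]
H [1,3,4]
F [2,3,4]
H [2,3,4]
H [2,3,4]
H [2,3,4]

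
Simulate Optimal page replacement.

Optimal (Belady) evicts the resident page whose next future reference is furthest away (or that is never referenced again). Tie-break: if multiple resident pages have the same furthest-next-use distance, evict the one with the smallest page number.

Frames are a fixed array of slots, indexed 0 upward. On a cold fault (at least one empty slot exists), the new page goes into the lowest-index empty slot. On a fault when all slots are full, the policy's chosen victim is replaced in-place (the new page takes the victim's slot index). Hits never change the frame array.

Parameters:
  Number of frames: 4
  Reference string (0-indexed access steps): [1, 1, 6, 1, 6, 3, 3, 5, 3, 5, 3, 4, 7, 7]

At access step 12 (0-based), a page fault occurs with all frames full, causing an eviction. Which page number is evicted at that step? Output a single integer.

Answer: 3

Derivation:
Step 0: ref 1 -> FAULT, frames=[1,-,-,-]
Step 1: ref 1 -> HIT, frames=[1,-,-,-]
Step 2: ref 6 -> FAULT, frames=[1,6,-,-]
Step 3: ref 1 -> HIT, frames=[1,6,-,-]
Step 4: ref 6 -> HIT, frames=[1,6,-,-]
Step 5: ref 3 -> FAULT, frames=[1,6,3,-]
Step 6: ref 3 -> HIT, frames=[1,6,3,-]
Step 7: ref 5 -> FAULT, frames=[1,6,3,5]
Step 8: ref 3 -> HIT, frames=[1,6,3,5]
Step 9: ref 5 -> HIT, frames=[1,6,3,5]
Step 10: ref 3 -> HIT, frames=[1,6,3,5]
Step 11: ref 4 -> FAULT, evict 1, frames=[4,6,3,5]
Step 12: ref 7 -> FAULT, evict 3, frames=[4,6,7,5]
At step 12: evicted page 3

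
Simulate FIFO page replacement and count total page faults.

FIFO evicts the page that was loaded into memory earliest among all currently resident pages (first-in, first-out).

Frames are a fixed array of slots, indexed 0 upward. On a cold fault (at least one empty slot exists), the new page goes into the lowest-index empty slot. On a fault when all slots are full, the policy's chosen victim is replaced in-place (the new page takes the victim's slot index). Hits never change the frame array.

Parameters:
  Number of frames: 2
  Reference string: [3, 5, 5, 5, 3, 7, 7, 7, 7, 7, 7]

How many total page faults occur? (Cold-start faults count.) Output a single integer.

Step 0: ref 3 → FAULT, frames=[3,-]
Step 1: ref 5 → FAULT, frames=[3,5]
Step 2: ref 5 → HIT, frames=[3,5]
Step 3: ref 5 → HIT, frames=[3,5]
Step 4: ref 3 → HIT, frames=[3,5]
Step 5: ref 7 → FAULT (evict 3), frames=[7,5]
Step 6: ref 7 → HIT, frames=[7,5]
Step 7: ref 7 → HIT, frames=[7,5]
Step 8: ref 7 → HIT, frames=[7,5]
Step 9: ref 7 → HIT, frames=[7,5]
Step 10: ref 7 → HIT, frames=[7,5]
Total faults: 3

Answer: 3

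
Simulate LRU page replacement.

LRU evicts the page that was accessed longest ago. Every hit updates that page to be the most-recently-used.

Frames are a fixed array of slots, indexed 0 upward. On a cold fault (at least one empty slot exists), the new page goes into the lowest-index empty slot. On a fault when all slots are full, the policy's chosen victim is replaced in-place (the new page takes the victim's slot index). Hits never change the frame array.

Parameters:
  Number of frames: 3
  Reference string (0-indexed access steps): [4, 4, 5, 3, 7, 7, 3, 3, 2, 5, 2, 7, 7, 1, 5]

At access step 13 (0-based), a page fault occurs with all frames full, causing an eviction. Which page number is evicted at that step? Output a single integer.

Step 0: ref 4 -> FAULT, frames=[4,-,-]
Step 1: ref 4 -> HIT, frames=[4,-,-]
Step 2: ref 5 -> FAULT, frames=[4,5,-]
Step 3: ref 3 -> FAULT, frames=[4,5,3]
Step 4: ref 7 -> FAULT, evict 4, frames=[7,5,3]
Step 5: ref 7 -> HIT, frames=[7,5,3]
Step 6: ref 3 -> HIT, frames=[7,5,3]
Step 7: ref 3 -> HIT, frames=[7,5,3]
Step 8: ref 2 -> FAULT, evict 5, frames=[7,2,3]
Step 9: ref 5 -> FAULT, evict 7, frames=[5,2,3]
Step 10: ref 2 -> HIT, frames=[5,2,3]
Step 11: ref 7 -> FAULT, evict 3, frames=[5,2,7]
Step 12: ref 7 -> HIT, frames=[5,2,7]
Step 13: ref 1 -> FAULT, evict 5, frames=[1,2,7]
At step 13: evicted page 5

Answer: 5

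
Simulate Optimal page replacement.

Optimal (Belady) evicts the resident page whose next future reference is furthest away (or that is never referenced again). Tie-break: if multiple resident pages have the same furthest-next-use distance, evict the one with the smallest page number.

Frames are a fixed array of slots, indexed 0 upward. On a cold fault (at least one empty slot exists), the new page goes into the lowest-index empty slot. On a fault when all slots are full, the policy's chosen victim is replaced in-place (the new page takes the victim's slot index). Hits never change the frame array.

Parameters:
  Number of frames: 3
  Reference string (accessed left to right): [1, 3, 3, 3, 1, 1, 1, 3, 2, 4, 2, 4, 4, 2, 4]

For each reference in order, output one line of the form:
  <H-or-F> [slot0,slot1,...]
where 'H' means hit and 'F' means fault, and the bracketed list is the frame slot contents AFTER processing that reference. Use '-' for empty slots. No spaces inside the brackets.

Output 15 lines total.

F [1,-,-]
F [1,3,-]
H [1,3,-]
H [1,3,-]
H [1,3,-]
H [1,3,-]
H [1,3,-]
H [1,3,-]
F [1,3,2]
F [4,3,2]
H [4,3,2]
H [4,3,2]
H [4,3,2]
H [4,3,2]
H [4,3,2]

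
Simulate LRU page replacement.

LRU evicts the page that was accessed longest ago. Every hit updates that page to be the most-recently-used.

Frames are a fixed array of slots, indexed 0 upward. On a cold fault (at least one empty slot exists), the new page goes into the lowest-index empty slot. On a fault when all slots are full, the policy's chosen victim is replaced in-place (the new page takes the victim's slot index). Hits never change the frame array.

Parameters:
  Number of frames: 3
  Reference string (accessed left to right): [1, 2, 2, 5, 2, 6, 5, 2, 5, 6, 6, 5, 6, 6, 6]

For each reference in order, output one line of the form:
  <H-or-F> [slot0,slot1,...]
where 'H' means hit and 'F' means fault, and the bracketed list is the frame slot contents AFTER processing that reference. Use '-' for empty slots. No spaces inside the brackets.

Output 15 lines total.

F [1,-,-]
F [1,2,-]
H [1,2,-]
F [1,2,5]
H [1,2,5]
F [6,2,5]
H [6,2,5]
H [6,2,5]
H [6,2,5]
H [6,2,5]
H [6,2,5]
H [6,2,5]
H [6,2,5]
H [6,2,5]
H [6,2,5]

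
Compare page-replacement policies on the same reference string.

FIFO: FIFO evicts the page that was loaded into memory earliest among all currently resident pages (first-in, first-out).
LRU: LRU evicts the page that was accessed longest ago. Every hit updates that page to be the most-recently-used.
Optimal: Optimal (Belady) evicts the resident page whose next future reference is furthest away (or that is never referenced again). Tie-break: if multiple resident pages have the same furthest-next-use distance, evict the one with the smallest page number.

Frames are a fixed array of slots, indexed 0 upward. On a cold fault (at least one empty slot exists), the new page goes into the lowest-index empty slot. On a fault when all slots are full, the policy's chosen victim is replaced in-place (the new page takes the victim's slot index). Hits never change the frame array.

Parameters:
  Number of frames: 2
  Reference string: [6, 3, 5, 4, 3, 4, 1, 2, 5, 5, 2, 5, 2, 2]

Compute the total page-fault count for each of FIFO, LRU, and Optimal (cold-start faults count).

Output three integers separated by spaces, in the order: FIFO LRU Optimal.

Answer: 8 8 7

Derivation:
--- FIFO ---
  step 0: ref 6 -> FAULT, frames=[6,-] (faults so far: 1)
  step 1: ref 3 -> FAULT, frames=[6,3] (faults so far: 2)
  step 2: ref 5 -> FAULT, evict 6, frames=[5,3] (faults so far: 3)
  step 3: ref 4 -> FAULT, evict 3, frames=[5,4] (faults so far: 4)
  step 4: ref 3 -> FAULT, evict 5, frames=[3,4] (faults so far: 5)
  step 5: ref 4 -> HIT, frames=[3,4] (faults so far: 5)
  step 6: ref 1 -> FAULT, evict 4, frames=[3,1] (faults so far: 6)
  step 7: ref 2 -> FAULT, evict 3, frames=[2,1] (faults so far: 7)
  step 8: ref 5 -> FAULT, evict 1, frames=[2,5] (faults so far: 8)
  step 9: ref 5 -> HIT, frames=[2,5] (faults so far: 8)
  step 10: ref 2 -> HIT, frames=[2,5] (faults so far: 8)
  step 11: ref 5 -> HIT, frames=[2,5] (faults so far: 8)
  step 12: ref 2 -> HIT, frames=[2,5] (faults so far: 8)
  step 13: ref 2 -> HIT, frames=[2,5] (faults so far: 8)
  FIFO total faults: 8
--- LRU ---
  step 0: ref 6 -> FAULT, frames=[6,-] (faults so far: 1)
  step 1: ref 3 -> FAULT, frames=[6,3] (faults so far: 2)
  step 2: ref 5 -> FAULT, evict 6, frames=[5,3] (faults so far: 3)
  step 3: ref 4 -> FAULT, evict 3, frames=[5,4] (faults so far: 4)
  step 4: ref 3 -> FAULT, evict 5, frames=[3,4] (faults so far: 5)
  step 5: ref 4 -> HIT, frames=[3,4] (faults so far: 5)
  step 6: ref 1 -> FAULT, evict 3, frames=[1,4] (faults so far: 6)
  step 7: ref 2 -> FAULT, evict 4, frames=[1,2] (faults so far: 7)
  step 8: ref 5 -> FAULT, evict 1, frames=[5,2] (faults so far: 8)
  step 9: ref 5 -> HIT, frames=[5,2] (faults so far: 8)
  step 10: ref 2 -> HIT, frames=[5,2] (faults so far: 8)
  step 11: ref 5 -> HIT, frames=[5,2] (faults so far: 8)
  step 12: ref 2 -> HIT, frames=[5,2] (faults so far: 8)
  step 13: ref 2 -> HIT, frames=[5,2] (faults so far: 8)
  LRU total faults: 8
--- Optimal ---
  step 0: ref 6 -> FAULT, frames=[6,-] (faults so far: 1)
  step 1: ref 3 -> FAULT, frames=[6,3] (faults so far: 2)
  step 2: ref 5 -> FAULT, evict 6, frames=[5,3] (faults so far: 3)
  step 3: ref 4 -> FAULT, evict 5, frames=[4,3] (faults so far: 4)
  step 4: ref 3 -> HIT, frames=[4,3] (faults so far: 4)
  step 5: ref 4 -> HIT, frames=[4,3] (faults so far: 4)
  step 6: ref 1 -> FAULT, evict 3, frames=[4,1] (faults so far: 5)
  step 7: ref 2 -> FAULT, evict 1, frames=[4,2] (faults so far: 6)
  step 8: ref 5 -> FAULT, evict 4, frames=[5,2] (faults so far: 7)
  step 9: ref 5 -> HIT, frames=[5,2] (faults so far: 7)
  step 10: ref 2 -> HIT, frames=[5,2] (faults so far: 7)
  step 11: ref 5 -> HIT, frames=[5,2] (faults so far: 7)
  step 12: ref 2 -> HIT, frames=[5,2] (faults so far: 7)
  step 13: ref 2 -> HIT, frames=[5,2] (faults so far: 7)
  Optimal total faults: 7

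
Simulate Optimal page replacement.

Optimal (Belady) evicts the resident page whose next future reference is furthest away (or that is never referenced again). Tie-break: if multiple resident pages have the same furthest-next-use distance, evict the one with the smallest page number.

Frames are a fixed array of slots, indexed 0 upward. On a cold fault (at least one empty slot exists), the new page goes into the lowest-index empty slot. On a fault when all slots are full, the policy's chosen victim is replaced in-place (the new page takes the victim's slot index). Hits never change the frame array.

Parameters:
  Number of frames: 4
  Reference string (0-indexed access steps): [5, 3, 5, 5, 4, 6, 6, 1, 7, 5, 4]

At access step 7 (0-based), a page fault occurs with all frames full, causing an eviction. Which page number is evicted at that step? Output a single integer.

Step 0: ref 5 -> FAULT, frames=[5,-,-,-]
Step 1: ref 3 -> FAULT, frames=[5,3,-,-]
Step 2: ref 5 -> HIT, frames=[5,3,-,-]
Step 3: ref 5 -> HIT, frames=[5,3,-,-]
Step 4: ref 4 -> FAULT, frames=[5,3,4,-]
Step 5: ref 6 -> FAULT, frames=[5,3,4,6]
Step 6: ref 6 -> HIT, frames=[5,3,4,6]
Step 7: ref 1 -> FAULT, evict 3, frames=[5,1,4,6]
At step 7: evicted page 3

Answer: 3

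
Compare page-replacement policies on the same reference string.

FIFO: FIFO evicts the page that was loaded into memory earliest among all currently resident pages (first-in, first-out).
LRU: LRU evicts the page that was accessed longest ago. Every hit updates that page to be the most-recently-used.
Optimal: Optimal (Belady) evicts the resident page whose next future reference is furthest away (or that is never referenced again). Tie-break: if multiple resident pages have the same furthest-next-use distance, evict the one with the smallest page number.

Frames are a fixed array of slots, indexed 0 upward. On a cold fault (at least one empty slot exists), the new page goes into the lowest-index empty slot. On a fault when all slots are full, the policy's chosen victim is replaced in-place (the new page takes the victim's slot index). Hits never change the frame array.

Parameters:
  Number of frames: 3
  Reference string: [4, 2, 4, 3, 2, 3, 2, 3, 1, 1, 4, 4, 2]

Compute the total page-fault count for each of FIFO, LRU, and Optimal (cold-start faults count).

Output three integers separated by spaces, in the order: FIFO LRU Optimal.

--- FIFO ---
  step 0: ref 4 -> FAULT, frames=[4,-,-] (faults so far: 1)
  step 1: ref 2 -> FAULT, frames=[4,2,-] (faults so far: 2)
  step 2: ref 4 -> HIT, frames=[4,2,-] (faults so far: 2)
  step 3: ref 3 -> FAULT, frames=[4,2,3] (faults so far: 3)
  step 4: ref 2 -> HIT, frames=[4,2,3] (faults so far: 3)
  step 5: ref 3 -> HIT, frames=[4,2,3] (faults so far: 3)
  step 6: ref 2 -> HIT, frames=[4,2,3] (faults so far: 3)
  step 7: ref 3 -> HIT, frames=[4,2,3] (faults so far: 3)
  step 8: ref 1 -> FAULT, evict 4, frames=[1,2,3] (faults so far: 4)
  step 9: ref 1 -> HIT, frames=[1,2,3] (faults so far: 4)
  step 10: ref 4 -> FAULT, evict 2, frames=[1,4,3] (faults so far: 5)
  step 11: ref 4 -> HIT, frames=[1,4,3] (faults so far: 5)
  step 12: ref 2 -> FAULT, evict 3, frames=[1,4,2] (faults so far: 6)
  FIFO total faults: 6
--- LRU ---
  step 0: ref 4 -> FAULT, frames=[4,-,-] (faults so far: 1)
  step 1: ref 2 -> FAULT, frames=[4,2,-] (faults so far: 2)
  step 2: ref 4 -> HIT, frames=[4,2,-] (faults so far: 2)
  step 3: ref 3 -> FAULT, frames=[4,2,3] (faults so far: 3)
  step 4: ref 2 -> HIT, frames=[4,2,3] (faults so far: 3)
  step 5: ref 3 -> HIT, frames=[4,2,3] (faults so far: 3)
  step 6: ref 2 -> HIT, frames=[4,2,3] (faults so far: 3)
  step 7: ref 3 -> HIT, frames=[4,2,3] (faults so far: 3)
  step 8: ref 1 -> FAULT, evict 4, frames=[1,2,3] (faults so far: 4)
  step 9: ref 1 -> HIT, frames=[1,2,3] (faults so far: 4)
  step 10: ref 4 -> FAULT, evict 2, frames=[1,4,3] (faults so far: 5)
  step 11: ref 4 -> HIT, frames=[1,4,3] (faults so far: 5)
  step 12: ref 2 -> FAULT, evict 3, frames=[1,4,2] (faults so far: 6)
  LRU total faults: 6
--- Optimal ---
  step 0: ref 4 -> FAULT, frames=[4,-,-] (faults so far: 1)
  step 1: ref 2 -> FAULT, frames=[4,2,-] (faults so far: 2)
  step 2: ref 4 -> HIT, frames=[4,2,-] (faults so far: 2)
  step 3: ref 3 -> FAULT, frames=[4,2,3] (faults so far: 3)
  step 4: ref 2 -> HIT, frames=[4,2,3] (faults so far: 3)
  step 5: ref 3 -> HIT, frames=[4,2,3] (faults so far: 3)
  step 6: ref 2 -> HIT, frames=[4,2,3] (faults so far: 3)
  step 7: ref 3 -> HIT, frames=[4,2,3] (faults so far: 3)
  step 8: ref 1 -> FAULT, evict 3, frames=[4,2,1] (faults so far: 4)
  step 9: ref 1 -> HIT, frames=[4,2,1] (faults so far: 4)
  step 10: ref 4 -> HIT, frames=[4,2,1] (faults so far: 4)
  step 11: ref 4 -> HIT, frames=[4,2,1] (faults so far: 4)
  step 12: ref 2 -> HIT, frames=[4,2,1] (faults so far: 4)
  Optimal total faults: 4

Answer: 6 6 4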